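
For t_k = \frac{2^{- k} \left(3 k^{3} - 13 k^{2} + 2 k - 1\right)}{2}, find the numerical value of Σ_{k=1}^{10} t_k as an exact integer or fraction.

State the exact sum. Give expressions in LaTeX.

The ratio is (3*k**3 - 4*k**2 - 15*k - 9)/(2*(3*k**3 - 13*k**2 + 2*k - 1)).
Take A(k)=1/2, B(k)=1, C(k)=k**3 - 13*k**2/3 + 2*k/3 - 1/3.
Need (1/2)·f(k+1) − (1)·f(k) = k**3 - 13*k**2/3 + 2*k/3 - 1/3.
deg f ≤ 3 (via 0,0,3).
A polynomial solution: f(k) = -2*(3*k**3 - 4*k**2 + 3*k + 1)/3.
Then R = B(k−1)f/C = -2*(3*k**3 - 4*k**2 + 3*k + 1)/(3*k**3 - 13*k**2 + 2*k - 1), so s_k = R(k)·t_k = (-3*k**3 + 4*k**2 - 3*k - 1)/2**k.
Verify: (3*k**3 - 13*k**2 + 2*k - 1)/(2*2**k) matches t_k.
Σ_(k=1)^(10) t_k = s_(11) − s_(1) = -3543/2048 − (-3/2) = -471/2048.

Σ = -471/2048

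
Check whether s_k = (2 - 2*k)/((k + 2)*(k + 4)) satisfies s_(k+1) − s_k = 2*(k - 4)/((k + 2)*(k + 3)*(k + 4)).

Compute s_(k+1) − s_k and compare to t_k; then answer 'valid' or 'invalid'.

Invalid: residual 2*(5 - 2*k)/(k**4 + 14*k**3 + 71*k**2 + 154*k + 120) ≠ 0.

s_(k+1) = -2*k/((k + 3)*(k + 5))
s_(k+1) − s_k = 2*(k**2 - k - 15)/(k**4 + 14*k**3 + 71*k**2 + 154*k + 120)
(s_(k+1) − s_k) − t_k = 2*(5 - 2*k)/(k**4 + 14*k**3 + 71*k**2 + 154*k + 120)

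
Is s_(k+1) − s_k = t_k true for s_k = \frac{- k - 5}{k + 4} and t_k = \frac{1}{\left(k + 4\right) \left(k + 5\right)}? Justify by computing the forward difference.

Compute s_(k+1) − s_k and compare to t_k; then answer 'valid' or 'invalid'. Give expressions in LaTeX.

s_(k+1) = (-k - 6)/(k + 5)
s_(k+1) − s_k = 1/(k**2 + 9*k + 20)
(s_(k+1) − s_k) − t_k = 0

valid; difference matches t_k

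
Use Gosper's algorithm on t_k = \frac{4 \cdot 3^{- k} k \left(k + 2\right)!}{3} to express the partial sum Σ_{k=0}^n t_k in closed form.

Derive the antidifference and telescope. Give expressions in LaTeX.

S(n) = -8 + \frac{4 \cdot 3^{- n} \left(n + 3\right)!}{3}

r(k) = (k + 1)*(k + 3)/(3*k) after simplifying.
Normal form (A,B,C) = (k/3 + 1, 1, k).
Need (k/3 + 1)·f(k+1) − (1)·f(k) = k.
Degrees (1,0,1) ⇒ d ≤ 0.
Solve for f: f(k) = 3 (degree 0 ≤ 0).
Certificate R = B(k−1)f/C = 3/k gives s_k = 4*factorial(k + 2)/3**k.
s_(k+1) − s_k = 4*k*factorial(k + 2)/(3*3**k) = t_k.
Σ_(k=0)^n t_k = s_(n+1) − s_(0) = (4*3**(-n - 1)*factorial(n + 3)) − (8), i.e. -8 + 4*factorial(n + 3)/(3*3**n).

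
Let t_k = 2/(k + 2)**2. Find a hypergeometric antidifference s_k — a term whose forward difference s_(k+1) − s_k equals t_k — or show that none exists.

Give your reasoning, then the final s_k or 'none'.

t_(k+1)/t_k = (k + 2)**2/(k + 3)**2.
A = k**2 + 4*k + 4, B = k**2 + 6*k + 9, C = 1.
f must satisfy (k**2 + 4*k + 4)·f(k+1) − (k**2 + 4*k + 4)·f(k) = 1.
From deg A=2, deg B=2, deg C=0: d=0.
Generic f = c0 gives residual -1; -1 = 0 cannot hold, so t_k is not Gosper-summable.

not Gosper-summable; s_k does not exist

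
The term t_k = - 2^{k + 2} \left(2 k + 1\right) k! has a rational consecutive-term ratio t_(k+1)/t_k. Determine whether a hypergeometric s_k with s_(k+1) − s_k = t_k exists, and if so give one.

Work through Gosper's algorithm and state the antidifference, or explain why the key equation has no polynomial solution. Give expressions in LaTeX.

r(k) = 2*(k + 1)*(2*k + 3)/(2*k + 1) after simplifying.
Take A(k)=2*k + 2, B(k)=1, C(k)=k + 1/2.
Need (2*k + 2)·f(k+1) − (1)·f(k) = k + 1/2.
d = 0 from the (1,0,1) case.
Solving with deg f ≤ 0: f(k) = 1/2.
Get s_k = R·t_k = -2**(k + 2)*factorial(k) with R(k) = B(k−1)f(k)/C(k) = 1/(2*k + 1).
Δs = -2**(k + 2)*(2*k + 1)*factorial(k), as required.

s_k = - 2^{k + 2} k!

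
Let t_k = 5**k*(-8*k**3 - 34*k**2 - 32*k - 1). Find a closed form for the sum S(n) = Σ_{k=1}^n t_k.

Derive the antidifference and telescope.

S(n) = 5**(n + 1)*n*(-2*n**2 - 7*n - 6)

The ratio is 5*(8*k**3 + 58*k**2 + 124*k + 75)/(8*k**3 + 34*k**2 + 32*k + 1).
Gosper form: A/B · C(k+1)/C(k) with A=5, B=1, C=k**3 + 17*k**2/4 + 4*k + 1/8.
Need (5)·f(k+1) − (1)·f(k) = k**3 + 17*k**2/4 + 4*k + 1/8.
Bound: deg f ≤ 3.
Coefficient equations give f(k) = (k - 1)*(k + 1)*(2*k + 1)/8.
Then R = B(k−1)f/C = (k - 1)*(k + 1)*(2*k + 1)/(8*k**3 + 34*k**2 + 32*k + 1), so s_k = R(k)·t_k = 5**k*(-2*k**3 - k**2 + 2*k + 1).
Check: Δs_k = 5**k*(-8*k**3 - 34*k**2 - 32*k - 1). ✓
Σ_(k=1)^n t_k = s_(n+1) − s_(1) = (5**(n + 1)*n*(-2*n**2 - 7*n - 6)) − (0), i.e. 5**(n + 1)*n*(-2*n**2 - 7*n - 6).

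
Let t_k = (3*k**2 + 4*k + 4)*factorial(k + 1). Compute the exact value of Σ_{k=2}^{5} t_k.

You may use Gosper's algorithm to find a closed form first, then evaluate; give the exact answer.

Σ = 80616

t_(k+1)/t_k = (k + 2)*(4*k + 3*(k + 1)**2 + 8)/(3*k**2 + 4*k + 4).
Take A(k)=k + 2, B(k)=1, C(k)=k**2 + 4*k/3 + 4/3.
Solve (k + 2)·f(k+1) − (1)·f(k) = k**2 + 4*k/3 + 4/3.
From deg A=1, deg B=0, deg C=2: d=1.
A polynomial solution: f(k) = (3*k - 2)/3.
Get s_k = R·t_k = (3*k - 2)*factorial(k + 1) with R(k) = B(k−1)f(k)/C(k) = (3*k - 2)/(3*k**2 + 4*k + 4).
Check: Δs_k = (3*k**2 + 4*k + 4)*factorial(k + 1). ✓
Telescoping: Σ = s_(6) − s_(2) = 80640 − (24) = 80616.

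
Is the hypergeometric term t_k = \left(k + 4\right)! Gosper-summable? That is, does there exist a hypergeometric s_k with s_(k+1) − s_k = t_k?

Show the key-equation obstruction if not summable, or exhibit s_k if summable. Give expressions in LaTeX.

No — negative degree bound, so no certificate f.

Step 1: r(k) = k + 5.
Take A(k)=k + 5, B(k)=1, C(k)=1.
Solve (k + 5)·f(k+1) − (1)·f(k) = 1.
Bound: deg f ≤ -1.
Bound -1 < 0, so the key equation has no polynomial solution.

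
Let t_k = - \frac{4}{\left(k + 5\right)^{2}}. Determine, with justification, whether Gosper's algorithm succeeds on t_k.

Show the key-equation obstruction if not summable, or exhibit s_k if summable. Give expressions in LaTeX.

No — the linear system for f has no solution.

t_(k+1)/t_k = (k + 5)**2/(k + 6)**2.
Take A(k)=k**2 + 10*k + 25, B(k)=k**2 + 12*k + 36, C(k)=1.
Solve (k**2 + 10*k + 25)·f(k+1) − (k**2 + 10*k + 25)·f(k) = 1.
deg f ≤ 0 (via 2,2,0).
f = c0 ⇒ A·f(k+1) − B(k−1)·f(k) − C = -1. The system {-1 = 0} is inconsistent; no antidifference.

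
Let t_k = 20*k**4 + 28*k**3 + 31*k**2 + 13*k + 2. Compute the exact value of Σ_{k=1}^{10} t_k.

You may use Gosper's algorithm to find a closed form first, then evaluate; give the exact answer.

Σ = 604030

The ratio is (20*k**4 + 108*k**3 + 235*k**2 + 239*k + 94)/(20*k**4 + 28*k**3 + 31*k**2 + 13*k + 2).
Gosper form: A/B · C(k+1)/C(k) with A=1, B=1, C=k**4 + 7*k**3/5 + 31*k**2/20 + 13*k/20 + 1/10.
Key eq: (1)·f(k+1) = (1)·f(k) + (k**4 + 7*k**3/5 + 31*k**2/20 + 13*k/20 + 1/10).
Degrees (0,0,4) ⇒ d ≤ 5.
Solve for f: f(k) = k**2*(4*k**3 - 3*k**2 + 3*k - 2)/20 (degree 5 ≤ 5).
Certificate R = B(k−1)f/C = k**2*(4*k**3 - 3*k**2 + 3*k - 2)/(20*k**4 + 28*k**3 + 31*k**2 + 13*k + 2) gives s_k = k**2*(4*k**3 - 3*k**2 + 3*k - 2).
s_(k+1) − s_k = 20*k**4 + 28*k**3 + 31*k**2 + 13*k + 2 = t_k.
Telescoping: Σ = s_(11) − s_(1) = 604032 − (2) = 604030.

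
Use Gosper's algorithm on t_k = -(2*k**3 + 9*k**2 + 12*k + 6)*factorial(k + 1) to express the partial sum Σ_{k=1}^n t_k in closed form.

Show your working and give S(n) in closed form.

S(n) = -2*n**4*factorial(n) - 13*n**3*factorial(n) - 26*n**2*factorial(n) - 17*n*factorial(n) - 2*factorial(n) + 2

Compute t_(k+1)/t_k: get (2*k**4 + 19*k**3 + 66*k**2 + 101*k + 58)/(2*k**3 + 9*k**2 + 12*k + 6).
Gosper form: A/B · C(k+1)/C(k) with A=k + 2, B=1, C=k**3 + 9*k**2/2 + 6*k + 3.
f must satisfy (k + 2)·f(k+1) − (1)·f(k) = k**3 + 9*k**2/2 + 6*k + 3.
deg f ≤ 2 (via 1,0,3).
A polynomial solution: f(k) = (2*k**2 + 3*k - 4)/2.
Then R = B(k−1)f/C = (2*k**2 + 3*k - 4)/(2*k**3 + 9*k**2 + 12*k + 6), so s_k = R(k)·t_k = -(2*k**2 + 3*k - 4)*factorial(k + 1).
Check: Δs_k = -(2*k**3 + 9*k**2 + 12*k + 6)*factorial(k + 1). ✓
Telescope: S(n) = s_(n+1) − s_(1) = -(2*n**2 + 7*n + 1)*factorial(n + 2) − (-2) = -2*n**4*factorial(n) - 13*n**3*factorial(n) - 26*n**2*factorial(n) - 17*n*factorial(n) - 2*factorial(n) + 2.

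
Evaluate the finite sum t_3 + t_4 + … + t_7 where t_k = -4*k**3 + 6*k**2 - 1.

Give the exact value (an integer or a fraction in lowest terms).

The ratio is (4*k**3 + 6*k**2 - 1)/(4*k**3 - 6*k**2 + 1).
Gosper form: A/B · C(k+1)/C(k) with A=1, B=1, C=k**3 - 3*k**2/2 + 1/4.
f must satisfy (1)·f(k+1) − (1)·f(k) = k**3 - 3*k**2/2 + 1/4.
deg f ≤ 4 (via 0,0,3).
A polynomial solution: f(k) = k**2*(k - 2)**2/4.
Certificate R = B(k−1)f/C = k**2*(k - 2)**2/((2*k - 1)*(2*k**2 - 2*k - 1)) gives s_k = k**2*(-k**2 + 4*k - 4).
Check: Δs_k = -4*k**3 + 6*k**2 - 1. ✓
Sum = s_(8) − s_(3); s_(8) = -2304, s_(3) = -9 ⇒ -2295.

Σ = -2295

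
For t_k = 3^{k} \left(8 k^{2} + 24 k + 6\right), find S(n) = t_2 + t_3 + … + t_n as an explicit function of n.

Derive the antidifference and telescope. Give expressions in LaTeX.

Compute t_(k+1)/t_k: get 3*(4*k**2 + 20*k + 19)/(4*k**2 + 12*k + 3).
Take A(k)=3, B(k)=1, C(k)=k**2 + 3*k + 3/4.
Need (3)·f(k+1) − (1)·f(k) = k**2 + 3*k + 3/4.
From deg A=0, deg B=0, deg C=2: d=2.
Solve for f: f(k) = (4*k**2 - 3)/8 (degree 2 ≤ 2).
So s_k = (B(k−1)f/C)·t_k = ((4*k**2 - 3)/(2*(4*k**2 + 12*k + 3)))·t_k = 3**k*(4*k**2 - 3).
Δs = 3**k*(8*k**2 + 24*k + 6), as required.
Σ_(k=2)^n t_k = s_(n+1) − s_(2) = (3**(n + 1)*(4*n**2 + 8*n + 1)) − (117), i.e. 12*3**n*n**2 + 24*3**n*n + 3*3**n - 117.

S(n) = 12 \cdot 3^{n} n^{2} + 24 \cdot 3^{n} n + 3 \cdot 3^{n} - 117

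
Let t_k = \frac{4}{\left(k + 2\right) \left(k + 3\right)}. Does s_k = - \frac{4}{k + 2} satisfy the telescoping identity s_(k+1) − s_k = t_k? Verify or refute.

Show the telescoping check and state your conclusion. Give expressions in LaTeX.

s_(k+1) = -4/(k + 3)
s_(k+1) − s_k = 4/((k + 2)*(k + 3))
(s_(k+1) − s_k) − t_k = 0

Valid: the claim telescopes to t_k.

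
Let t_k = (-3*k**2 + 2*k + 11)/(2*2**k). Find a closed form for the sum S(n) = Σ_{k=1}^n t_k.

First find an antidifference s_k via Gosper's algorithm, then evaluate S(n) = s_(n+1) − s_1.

S(n) = 2**(-n - 1)*(-3*2**n + 3*n**2 + 10*n + 3)

Ratio r(k) = (3*k**2 + 4*k - 10)/(2*(3*k**2 - 2*k - 11)).
Gosper form: A/B · C(k+1)/C(k) with A=1/2, B=1, C=k**2 - 2*k/3 - 11/3.
Solve (1/2)·f(k+1) − (1)·f(k) = k**2 - 2*k/3 - 11/3.
deg f ≤ 2 (via 0,0,2).
A polynomial solution: f(k) = -2*(k + 2)*(3*k - 2)/3.
R(k) = B(k−1)·f(k)/C(k) = -2*(k + 2)*(3*k - 2)/(3*k**2 - 2*k - 11); s_k = R·t_k = (3*k**2 + 4*k - 4)/2**k.
Δs = (-3*k**2 + 2*k + 11)/(2*2**k), as required.
Σ_(k=1)^n t_k = s_(n+1) − s_(1) = (2**(-n - 1)*(3*n**2 + 10*n + 3)) − (3/2), i.e. 2**(-n - 1)*(-3*2**n + 3*n**2 + 10*n + 3).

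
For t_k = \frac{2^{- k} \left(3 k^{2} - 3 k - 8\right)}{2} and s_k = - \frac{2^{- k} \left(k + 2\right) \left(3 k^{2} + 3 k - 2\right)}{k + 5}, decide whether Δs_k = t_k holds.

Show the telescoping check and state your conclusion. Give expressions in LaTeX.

Invalid: residual \frac{3 \cdot 2^{- k} \left(- 3 k^{3} - 18 k^{2} + 17 k + 44\right)}{2 \left(k^{2} + 11 k + 30\right)} ≠ 0.

s_(k+1) = -(k + 3)*(3*k + 3*(k + 1)**2 + 1)/(2*2**k*(k + 6))
s_(k+1) − s_k = (3*k**4 + 21*k**3 - 5*k**2 - 127*k - 108)/(2*2**k*(k**2 + 11*k + 30))
(s_(k+1) − s_k) − t_k = 3*(-3*k**3 - 18*k**2 + 17*k + 44)/(2*2**k*(k**2 + 11*k + 30))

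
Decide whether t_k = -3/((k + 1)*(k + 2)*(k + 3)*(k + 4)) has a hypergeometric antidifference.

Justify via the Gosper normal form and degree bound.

Ratio r(k) = (k + 1)/(k + 5).
Take A(k)=k + 1, B(k)=k + 5, C(k)=1.
Set up (k + 1)·f(k+1) − (k + 4)·f(k) − (1) = 0.
Degrees (1,1,0) ⇒ d ≤ 3.
Coefficient equations give f(k) = k*(k**2 + 6*k + 11)/18.
So s_k = (B(k−1)f/C)·t_k = (k*(k + 4)*(k**2 + 6*k + 11)/18)·t_k = k*(-k**2 - 6*k - 11)/(6*(k + 1)*(k + 2)*(k + 3)).
s_(k+1) − s_k = -3/(k**4 + 10*k**3 + 35*k**2 + 50*k + 24) = t_k.

Yes. s_k = k*(-k**2 - 6*k - 11)/(6*(k + 1)*(k + 2)*(k + 3)).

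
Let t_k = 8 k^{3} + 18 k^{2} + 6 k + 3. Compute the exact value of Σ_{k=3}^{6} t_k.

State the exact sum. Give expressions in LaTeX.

Σ = 5124

Compute t_(k+1)/t_k: get (8*k**3 + 42*k**2 + 66*k + 35)/(8*k**3 + 18*k**2 + 6*k + 3).
Normal form (A,B,C) = (1, 1, k**3 + 9*k**2/4 + 3*k/4 + 3/8).
Set up (1)·f(k+1) − (1)·f(k) − (k**3 + 9*k**2/4 + 3*k/4 + 3/8) = 0.
Degrees (0,0,3) ⇒ d ≤ 4.
Solve for f: f(k) = k*(2*k**3 + 2*k**2 - 4*k + 3)/8 (degree 4 ≤ 4).
R(k) = B(k−1)·f(k)/C(k) = k*(2*k**3 + 2*k**2 - 4*k + 3)/(8*k**3 + 18*k**2 + 6*k + 3); s_k = R·t_k = k*(2*k**3 + 2*k**2 - 4*k + 3).
Check: Δs_k = 8*k**3 + 18*k**2 + 6*k + 3. ✓
Sum = s_(7) − s_(3); s_(7) = 5313, s_(3) = 189 ⇒ 5124.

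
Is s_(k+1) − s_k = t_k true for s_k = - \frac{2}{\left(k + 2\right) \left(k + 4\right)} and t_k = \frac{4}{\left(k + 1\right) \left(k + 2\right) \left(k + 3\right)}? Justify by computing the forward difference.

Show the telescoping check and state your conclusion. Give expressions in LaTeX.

Invalid: residual \frac{6 \left(- 3 k - 11\right)}{k^{5} + 15 k^{4} + 85 k^{3} + 225 k^{2} + 274 k + 120} ≠ 0.

s_(k+1) = -2/((k + 3)*(k + 5))
s_(k+1) − s_k = 2*(2*k + 7)/(k**4 + 14*k**3 + 71*k**2 + 154*k + 120)
(s_(k+1) − s_k) − t_k = 6*(-3*k - 11)/(k**5 + 15*k**4 + 85*k**3 + 225*k**2 + 274*k + 120)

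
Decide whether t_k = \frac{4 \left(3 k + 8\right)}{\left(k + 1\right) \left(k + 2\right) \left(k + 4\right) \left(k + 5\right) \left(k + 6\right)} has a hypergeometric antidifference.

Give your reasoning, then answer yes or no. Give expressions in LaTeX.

Yes. s_k = \frac{k \left(k^{2} + 10 k + 29\right)}{5 \left(k^{3} + 10 k^{2} + 29 k + 20\right)}.

r(k) = (k + 1)*(k + 4)*(3*k + 11)/((k + 3)*(k + 7)*(3*k + 8)) after simplifying.
Take A(k)=k + 1, B(k)=k + 7, C(k)=k**2 + 17*k/3 + 8.
Solve (k + 1)·f(k+1) − (k + 6)·f(k) = k**2 + 17*k/3 + 8.
deg f ≤ 5 (via 1,1,2).
Solve for f: f(k) = k*(k + 2)*(k + 3)*(k**2 + 10*k + 29)/60 (degree 5 ≤ 5).
Certificate R = B(k−1)f/C = k*(k + 2)*(k + 6)*(k**2 + 10*k + 29)/(20*(3*k + 8)) gives s_k = k*(k**2 + 10*k + 29)/(5*(k**3 + 10*k**2 + 29*k + 20)).
Check: Δs_k = 4*(3*k + 8)/(k**5 + 18*k**4 + 121*k**3 + 372*k**2 + 508*k + 240). ✓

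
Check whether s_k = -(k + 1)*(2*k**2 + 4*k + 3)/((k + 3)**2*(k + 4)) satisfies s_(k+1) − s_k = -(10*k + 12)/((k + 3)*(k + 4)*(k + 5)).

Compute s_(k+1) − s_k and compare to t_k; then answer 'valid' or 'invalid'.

s_(k+1) = -(k + 2)*(4*k + 2*(k + 1)**2 + 7)/((k + 4)**2*(k + 5))
s_(k+1) − s_k = 2*(-7*k**3 - 45*k**2 - 83*k - 51)/(k**5 + 19*k**4 + 143*k**3 + 533*k**2 + 984*k + 720)
(s_(k+1) − s_k) − t_k = 2*(-2*k**3 - 4*k**2 + 19*k + 21)/(k**5 + 19*k**4 + 143*k**3 + 533*k**2 + 984*k + 720)

Invalid: residual 2*(-2*k**3 - 4*k**2 + 19*k + 21)/(k**5 + 19*k**4 + 143*k**3 + 533*k**2 + 984*k + 720) ≠ 0.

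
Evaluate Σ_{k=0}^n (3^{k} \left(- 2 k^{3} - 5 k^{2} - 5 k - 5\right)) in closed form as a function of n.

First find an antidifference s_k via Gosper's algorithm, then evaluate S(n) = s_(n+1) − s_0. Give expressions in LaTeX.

S(n) = - 3 \cdot 3^{n} n^{3} - 3 \cdot 3^{n} n^{2} - 9 \cdot 3^{n} n - 3 \cdot 3^{n} - 2

The ratio is 3*(2*k**3 + 11*k**2 + 21*k + 17)/(2*k**3 + 5*k**2 + 5*k + 5).
Gosper form: A/B · C(k+1)/C(k) with A=3, B=1, C=k**3 + 5*k**2/2 + 5*k/2 + 5/2.
Solve (3)·f(k+1) − (1)·f(k) = k**3 + 5*k**2/2 + 5*k/2 + 5/2.
Bound: deg f ≤ 3.
Solving with deg f ≤ 3: f(k) = (k**3 - 2*k**2 + 4*k - 2)/2.
Then R = B(k−1)f/C = (k**3 - 2*k**2 + 4*k - 2)/(2*k**3 + 5*k**2 + 5*k + 5), so s_k = R(k)·t_k = 3**k*(-k**3 + 2*k**2 - 4*k + 2).
Verify: 3**k*(-2*k**3 - 5*k**2 - 5*k - 5) matches t_k.
Telescope: S(n) = s_(n+1) − s_(0) = 3**(n + 1)*(-n**3 - n**2 - 3*n - 1) − (2) = -3*3**n*n**3 - 3*3**n*n**2 - 9*3**n*n - 3*3**n - 2.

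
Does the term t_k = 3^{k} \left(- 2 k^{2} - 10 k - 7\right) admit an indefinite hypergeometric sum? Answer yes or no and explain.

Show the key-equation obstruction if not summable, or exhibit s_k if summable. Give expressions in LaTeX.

Yes. s_k = 3^{k} \left(- k^{2} - 2 k + 1\right).

Compute t_(k+1)/t_k: get 3*(2*k**2 + 14*k + 19)/(2*k**2 + 10*k + 7).
A = 3, B = 1, C = k**2 + 5*k + 7/2.
Need (3)·f(k+1) − (1)·f(k) = k**2 + 5*k + 7/2.
Degrees (0,0,2) ⇒ d ≤ 2.
Match coefficients ⇒ f(k) = (k**2 + 2*k - 1)/2.
R(k) = B(k−1)·f(k)/C(k) = (k**2 + 2*k - 1)/(2*k**2 + 10*k + 7); s_k = R·t_k = 3**k*(-k**2 - 2*k + 1).
Verify: 3**k*(-2*k**2 - 10*k - 7) matches t_k.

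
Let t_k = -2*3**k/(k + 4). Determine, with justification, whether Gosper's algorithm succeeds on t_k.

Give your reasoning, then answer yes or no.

No — key equation has no polynomial f.

Compute t_(k+1)/t_k: get 3*(k + 4)/(k + 5).
A = 3*k + 12, B = k + 5, C = 1.
f must satisfy (3*k + 12)·f(k+1) − (k + 4)·f(k) = 1.
deg f ≤ -1 (via 1,1,0).
d = -1 < 0 ⇒ no nonzero polynomial f; not summable.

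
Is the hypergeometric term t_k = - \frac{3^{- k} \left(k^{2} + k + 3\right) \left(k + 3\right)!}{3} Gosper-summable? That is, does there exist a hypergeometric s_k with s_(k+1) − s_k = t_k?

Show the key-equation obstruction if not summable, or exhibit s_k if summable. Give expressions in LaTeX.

Yes. s_k = - 3^{- k} \left(k - 1\right) \left(k + 3\right)!.

t_(k+1)/t_k = (k + 4)*(k + (k + 1)**2 + 4)/(3*(k**2 + k + 3)).
Factor: A=k/3 + 4/3; B=1; C=k**2 + k + 3.
f must satisfy (k/3 + 4/3)·f(k+1) − (1)·f(k) = k**2 + k + 3.
From deg A=1, deg B=0, deg C=2: d=1.
Match coefficients ⇒ f(k) = 3*(k - 1).
Then R = B(k−1)f/C = 3*(k - 1)/(k**2 + k + 3), so s_k = R(k)·t_k = -(k - 1)*factorial(k + 3)/3**k.
Verify: -(k**2 + k + 3)*factorial(k + 3)/(3*3**k) matches t_k.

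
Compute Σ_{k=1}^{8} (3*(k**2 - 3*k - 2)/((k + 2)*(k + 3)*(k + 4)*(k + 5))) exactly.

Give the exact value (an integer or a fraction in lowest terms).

Σ = -18/715

t_(k+1)/t_k = (k + 2)*(3*k - (k + 1)**2 + 5)/((k + 6)*(-k**2 + 3*k + 2)).
Take A(k)=k + 2, B(k)=k + 6, C(k)=k**2 - 3*k - 2.
Need (k + 2)·f(k+1) − (k + 5)·f(k) = k**2 - 3*k - 2.
deg f ≤ 3 (via 1,1,2).
Match coefficients ⇒ f(k) = k*(k**2 - 27*k - 10)/36.
Get s_k = R·t_k = k*(k**2 - 27*k - 10)/(12*(k + 2)*(k + 3)*(k + 4)) with R(k) = B(k−1)f(k)/C(k) = k*(k + 5)*(k**2 - 27*k - 10)/(36*(k**2 - 3*k - 2)).
s_(k+1) − s_k = 3*(k**2 - 3*k - 2)/(k**4 + 14*k**3 + 71*k**2 + 154*k + 120) = t_k.
Telescoping: Σ = s_(9) − s_(1) = -43/572 − (-1/20) = -18/715.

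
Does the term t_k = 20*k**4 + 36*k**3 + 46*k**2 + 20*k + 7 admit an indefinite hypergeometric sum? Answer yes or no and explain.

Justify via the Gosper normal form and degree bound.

r(k) = (20*k**4 + 116*k**3 + 274*k**2 + 300*k + 129)/(20*k**4 + 36*k**3 + 46*k**2 + 20*k + 7) after simplifying.
A = 1, B = 1, C = k**4 + 9*k**3/5 + 23*k**2/10 + k + 7/20.
Key eq: (1)·f(k+1) = (1)·f(k) + (k**4 + 9*k**3/5 + 23*k**2/10 + k + 7/20).
Bound: deg f ≤ 5.
Match coefficients ⇒ f(k) = k*(4*k**4 - k**3 + 4*k**2 - 4*k + 4)/20.
R(k) = B(k−1)·f(k)/C(k) = k*(4*k**4 - k**3 + 4*k**2 - 4*k + 4)/(20*k**4 + 36*k**3 + 46*k**2 + 20*k + 7); s_k = R·t_k = k*(4*k**4 - k**3 + 4*k**2 - 4*k + 4).
Check: Δs_k = 20*k**4 + 36*k**3 + 46*k**2 + 20*k + 7. ✓

Yes. s_k = k*(4*k**4 - k**3 + 4*k**2 - 4*k + 4).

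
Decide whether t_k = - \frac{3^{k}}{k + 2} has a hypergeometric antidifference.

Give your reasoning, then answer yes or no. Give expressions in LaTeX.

No — key equation has no polynomial f.

t_(k+1)/t_k = 3*(k + 2)/(k + 3).
Gosper form: A/B · C(k+1)/C(k) with A=3*k + 6, B=k + 3, C=1.
Solve (3*k + 6)·f(k+1) − (k + 2)·f(k) = 1.
Degrees (1,1,0) ⇒ d ≤ -1.
Bound -1 < 0, so the key equation has no polynomial solution.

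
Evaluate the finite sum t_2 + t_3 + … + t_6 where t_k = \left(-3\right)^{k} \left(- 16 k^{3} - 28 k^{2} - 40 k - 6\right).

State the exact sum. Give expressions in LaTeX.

Σ = -2841174

t_(k+1)/t_k = 3*(-8*k**3 - 38*k**2 - 72*k - 45)/(8*k**3 + 14*k**2 + 20*k + 3).
Take A(k)=-3, B(k)=1, C(k)=k**3 + 7*k**2/4 + 5*k/2 + 3/8.
Need (-3)·f(k+1) − (1)·f(k) = k**3 + 7*k**2/4 + 5*k/2 + 3/8.
d = 3 from the (0,0,3) case.
Solve for f: f(k) = -(4*k**3 - 2*k**2 + 4*k - 3)/16 (degree 3 ≤ 3).
So s_k = (B(k−1)f/C)·t_k = (-(4*k**3 - 2*k**2 + 4*k - 3)/(2*(8*k**3 + 14*k**2 + 20*k + 3)))·t_k = (-3)**k*(4*k**3 - 2*k**2 + 4*k - 3).
Check: Δs_k = (-3)**k*(-16*k**3 - 28*k**2 - 40*k - 6). ✓
Σ_(k=2)^(6) t_k = s_(7) − s_(2) = -2840913 − (261) = -2841174.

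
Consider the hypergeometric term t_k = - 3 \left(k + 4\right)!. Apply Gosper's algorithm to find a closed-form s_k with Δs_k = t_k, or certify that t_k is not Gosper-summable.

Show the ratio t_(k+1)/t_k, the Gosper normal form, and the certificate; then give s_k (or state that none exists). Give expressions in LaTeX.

r(k) = k + 5 after simplifying.
Normal form (A,B,C) = (k + 5, 1, 1).
Solve (k + 5)·f(k+1) − (1)·f(k) = 1.
Bound: deg f ≤ -1.
deg f ≤ -1 is impossible — no certificate.

no hypergeometric antidifference exists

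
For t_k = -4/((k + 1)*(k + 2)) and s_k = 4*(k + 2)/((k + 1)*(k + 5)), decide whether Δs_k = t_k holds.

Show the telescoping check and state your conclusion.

Invalid: residual 12*(2*k + 7)/(k**4 + 14*k**3 + 65*k**2 + 112*k + 60) ≠ 0.

s_(k+1) = 4*(k + 3)/((k + 2)*(k + 6))
s_(k+1) − s_k = 4*(-k**2 - 5*k - 9)/(k**4 + 14*k**3 + 65*k**2 + 112*k + 60)
(s_(k+1) − s_k) − t_k = 12*(2*k + 7)/(k**4 + 14*k**3 + 65*k**2 + 112*k + 60)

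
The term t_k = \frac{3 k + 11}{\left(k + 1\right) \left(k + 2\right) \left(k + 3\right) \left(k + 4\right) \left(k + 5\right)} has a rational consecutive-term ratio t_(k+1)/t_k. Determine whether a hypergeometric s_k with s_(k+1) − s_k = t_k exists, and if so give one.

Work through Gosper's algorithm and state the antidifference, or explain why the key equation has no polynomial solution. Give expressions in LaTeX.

s_k = \frac{k \left(k^{2} + 7 k + 14\right)}{8 \left(k^{3} + 7 k^{2} + 14 k + 8\right)}

Ratio r(k) = (k + 1)*(3*k + 14)/((k + 6)*(3*k + 11)).
Take A(k)=k + 1, B(k)=k + 6, C(k)=k + 11/3.
Need (k + 1)·f(k+1) − (k + 5)·f(k) = k + 11/3.
deg f ≤ 4 (via 1,1,1).
Solving with deg f ≤ 4: f(k) = k*(k + 3)*(k**2 + 7*k + 14)/24.
Get s_k = R·t_k = k*(k**2 + 7*k + 14)/(8*(k**3 + 7*k**2 + 14*k + 8)) with R(k) = B(k−1)f(k)/C(k) = k*(k + 3)*(k + 5)*(k**2 + 7*k + 14)/(8*(3*k + 11)).
Δs = (3*k + 11)/(k**5 + 15*k**4 + 85*k**3 + 225*k**2 + 274*k + 120), as required.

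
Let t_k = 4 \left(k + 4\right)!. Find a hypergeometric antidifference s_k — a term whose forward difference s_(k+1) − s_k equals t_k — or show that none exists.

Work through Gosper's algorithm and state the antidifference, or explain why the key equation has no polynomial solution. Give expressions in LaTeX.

Ratio r(k) = k + 5.
So A=k + 5 and B=1, with C=1.
Key eq: (k + 5)·f(k+1) = (1)·f(k) + (1).
Degrees (1,0,0) ⇒ d ≤ -1.
Negative degree bound (-1): no f exists, t_k not Gosper-summable.

no hypergeometric antidifference exists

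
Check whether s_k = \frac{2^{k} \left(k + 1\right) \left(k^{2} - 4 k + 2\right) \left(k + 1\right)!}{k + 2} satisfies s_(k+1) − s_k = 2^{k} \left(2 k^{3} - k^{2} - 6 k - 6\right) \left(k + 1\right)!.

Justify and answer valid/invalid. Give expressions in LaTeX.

s_(k+1) = 2**(k + 1)*(k + 2)*(k**2 - 2*k - 1)*factorial(k + 2)/(k + 3)
s_(k+1) − s_k = 2**k*(2*k**5 + 7*k**4 - 2*k**3 - 33*k**2 - 52*k - 22)*factorial(k + 1)/((k + 2)*(k + 3))
(s_(k+1) − s_k) − t_k = 2**k*(-2*k**4 - 3*k**3 + 9*k**2 + 14*k + 14)*factorial(k + 1)/((k + 2)*(k + 3))

Invalid: residual \frac{2^{k} \left(- 2 k^{4} - 3 k^{3} + 9 k^{2} + 14 k + 14\right) \left(k + 1\right)!}{\left(k + 2\right) \left(k + 3\right)} ≠ 0.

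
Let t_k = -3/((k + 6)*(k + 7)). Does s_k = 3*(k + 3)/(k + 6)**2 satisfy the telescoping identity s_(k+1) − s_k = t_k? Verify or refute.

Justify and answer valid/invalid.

Invalid: residual 9*(2*k + 13)/(k**4 + 26*k**3 + 253*k**2 + 1092*k + 1764) ≠ 0.

s_(k+1) = 3*(k + 4)/(k + 7)**2
s_(k+1) − s_k = 3*(-k**2 - 7*k - 3)/(k**4 + 26*k**3 + 253*k**2 + 1092*k + 1764)
(s_(k+1) − s_k) − t_k = 9*(2*k + 13)/(k**4 + 26*k**3 + 253*k**2 + 1092*k + 1764)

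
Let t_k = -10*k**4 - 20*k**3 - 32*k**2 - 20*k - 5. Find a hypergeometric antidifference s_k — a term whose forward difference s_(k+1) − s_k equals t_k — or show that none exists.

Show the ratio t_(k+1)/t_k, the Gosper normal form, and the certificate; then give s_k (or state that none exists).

t_(k+1)/t_k = (10*k**4 + 60*k**3 + 152*k**2 + 184*k + 87)/(10*k**4 + 20*k**3 + 32*k**2 + 20*k + 5).
Normal form (A,B,C) = (1, 1, k**4 + 2*k**3 + 16*k**2/5 + 2*k + 1/2).
Need (1)·f(k+1) − (1)·f(k) = k**4 + 2*k**3 + 16*k**2/5 + 2*k + 1/2.
Bound: deg f ≤ 5.
Solve for f: f(k) = k**2*(2*k**3 + 4*k - 1)/10 (degree 5 ≤ 5).
Then R = B(k−1)f/C = k**2*(2*k**3 + 4*k - 1)/(10*k**4 + 20*k**3 + 32*k**2 + 20*k + 5), so s_k = R(k)·t_k = k**2*(-2*k**3 - 4*k + 1).
Verify: -10*k**4 - 20*k**3 - 32*k**2 - 20*k - 5 matches t_k.

s_k = k**2*(-2*k**3 - 4*k + 1)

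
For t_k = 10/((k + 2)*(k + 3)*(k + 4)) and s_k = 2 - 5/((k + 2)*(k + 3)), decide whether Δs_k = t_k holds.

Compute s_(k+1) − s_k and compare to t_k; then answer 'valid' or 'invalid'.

s_(k+1) = 2 - 5/((k + 3)*(k + 4))
s_(k+1) − s_k = 10/(k**3 + 9*k**2 + 26*k + 24)
(s_(k+1) − s_k) − t_k = 0

Valid: the claim telescopes to t_k.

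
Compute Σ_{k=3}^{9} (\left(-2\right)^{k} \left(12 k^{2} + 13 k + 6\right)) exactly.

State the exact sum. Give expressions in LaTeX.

Σ = -399624

The ratio is 2*(-12*k**2 - 37*k - 31)/(12*k**2 + 13*k + 6).
Take A(k)=-2, B(k)=1, C(k)=k**2 + 13*k/12 + 1/2.
Need (-2)·f(k+1) − (1)·f(k) = k**2 + 13*k/12 + 1/2.
deg f ≤ 2 (via 0,0,2).
A polynomial solution: f(k) = -k*(4*k - 1)/12.
So s_k = (B(k−1)f/C)·t_k = (-k*(4*k - 1)/(12*k**2 + 13*k + 6))·t_k = (-2)**k*k*(1 - 4*k).
Verify: (-2)**k*(12*k**2 + 13*k + 6) matches t_k.
Sum = s_(10) − s_(3); s_(10) = -399360, s_(3) = 264 ⇒ -399624.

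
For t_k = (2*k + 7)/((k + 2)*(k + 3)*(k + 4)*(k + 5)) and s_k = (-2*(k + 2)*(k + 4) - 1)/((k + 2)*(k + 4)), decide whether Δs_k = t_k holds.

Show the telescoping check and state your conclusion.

Valid: the claim telescopes to t_k.

s_(k+1) = (-2*(k + 3)*(k + 5) - 1)/((k + 3)*(k + 5))
s_(k+1) − s_k = (2*k + 7)/(k**4 + 14*k**3 + 71*k**2 + 154*k + 120)
(s_(k+1) − s_k) − t_k = 0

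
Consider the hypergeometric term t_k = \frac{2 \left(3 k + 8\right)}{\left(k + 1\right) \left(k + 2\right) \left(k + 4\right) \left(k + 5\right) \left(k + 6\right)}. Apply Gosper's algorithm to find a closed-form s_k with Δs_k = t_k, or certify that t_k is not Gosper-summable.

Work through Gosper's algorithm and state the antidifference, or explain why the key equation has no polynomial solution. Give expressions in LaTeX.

Compute t_(k+1)/t_k: get (k + 1)*(k + 4)*(3*k + 11)/((k + 3)*(k + 7)*(3*k + 8)).
So A=k + 1 and B=k + 7, with C=k**2 + 17*k/3 + 8.
Set up (k + 1)·f(k+1) − (k + 6)·f(k) − (k**2 + 17*k/3 + 8) = 0.
d = 5 from the (1,1,2) case.
A polynomial solution: f(k) = k*(k + 2)*(k + 3)*(k**2 + 10*k + 29)/60.
Certificate R = B(k−1)f/C = k*(k + 2)*(k + 6)*(k**2 + 10*k + 29)/(20*(3*k + 8)) gives s_k = k*(k**2 + 10*k + 29)/(10*(k**3 + 10*k**2 + 29*k + 20)).
s_(k+1) − s_k = 2*(3*k + 8)/(k**5 + 18*k**4 + 121*k**3 + 372*k**2 + 508*k + 240) = t_k.

s_k = \frac{k \left(k^{2} + 10 k + 29\right)}{10 \left(k^{3} + 10 k^{2} + 29 k + 20\right)}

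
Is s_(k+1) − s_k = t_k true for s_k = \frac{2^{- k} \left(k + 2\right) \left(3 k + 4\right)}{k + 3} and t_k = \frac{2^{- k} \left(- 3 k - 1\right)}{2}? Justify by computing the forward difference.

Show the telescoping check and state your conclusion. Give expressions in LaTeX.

Invalid: residual \frac{2^{- k} \left(3 k^{2} + 16 k + 11\right)}{2 \left(k^{2} + 7 k + 12\right)} ≠ 0.

s_(k+1) = (k + 3)*(3*k + 7)/(2*2**k*(k + 4))
s_(k+1) − s_k = (-3*k**3 - 19*k**2 - 27*k - 1)/(2*2**k*(k**2 + 7*k + 12))
(s_(k+1) − s_k) − t_k = (3*k**2 + 16*k + 11)/(2*2**k*(k**2 + 7*k + 12))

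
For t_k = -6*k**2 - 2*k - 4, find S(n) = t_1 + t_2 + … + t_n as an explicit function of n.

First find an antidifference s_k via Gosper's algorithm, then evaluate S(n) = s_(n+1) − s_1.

S(n) = 2*n*(-n**2 - 2*n - 3)

Compute t_(k+1)/t_k: get (k + 3*(k + 1)**2 + 3)/(3*k**2 + k + 2).
So A=1 and B=1, with C=k**2 + k/3 + 2/3.
Key eq: (1)·f(k+1) = (1)·f(k) + (k**2 + k/3 + 2/3).
Degrees (0,0,2) ⇒ d ≤ 3.
Coefficient equations give f(k) = k*(k**2 - k + 2)/3.
R(k) = B(k−1)·f(k)/C(k) = k*(k**2 - k + 2)/(3*k**2 + k + 2); s_k = R·t_k = 2*k*(-k**2 + k - 2).
Verify: -6*k**2 - 2*k - 4 matches t_k.
Evaluate: s_(n+1) = -2*n**3 - 4*n**2 - 6*n - 4; subtract s_(1) = -4 ⇒ S(n) = 2*n*(-n**2 - 2*n - 3).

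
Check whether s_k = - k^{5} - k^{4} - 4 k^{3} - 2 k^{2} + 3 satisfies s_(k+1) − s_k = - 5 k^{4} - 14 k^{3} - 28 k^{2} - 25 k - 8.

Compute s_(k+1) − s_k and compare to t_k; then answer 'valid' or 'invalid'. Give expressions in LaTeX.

s_(k+1) = -(k + 1)**5 - (k + 1)**4 - 4*(k + 1)**3 - 2*(k + 1)**2 + 3
s_(k+1) − s_k = -5*k**4 - 14*k**3 - 28*k**2 - 25*k - 8
(s_(k+1) − s_k) − t_k = 0

valid; difference matches t_k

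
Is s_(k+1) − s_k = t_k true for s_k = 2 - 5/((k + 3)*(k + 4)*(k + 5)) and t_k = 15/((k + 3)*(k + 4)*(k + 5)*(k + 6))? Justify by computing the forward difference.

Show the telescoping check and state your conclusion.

s_(k+1) = 2 - 5/((k + 4)*(k + 5)*(k + 6))
s_(k+1) − s_k = 15/((k + 3)*(k + 4)*(k + 5)*(k + 6))
(s_(k+1) − s_k) − t_k = 0

valid (s_(k+1) − s_k reduces to t_k)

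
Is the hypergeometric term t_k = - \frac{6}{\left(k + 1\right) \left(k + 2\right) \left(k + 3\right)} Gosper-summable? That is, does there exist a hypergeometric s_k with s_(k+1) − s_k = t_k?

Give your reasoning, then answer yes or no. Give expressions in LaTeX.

Ratio r(k) = (k + 1)/(k + 4).
So A=k + 1 and B=k + 4, with C=1.
Need (k + 1)·f(k+1) − (k + 3)·f(k) = 1.
From deg A=1, deg B=1, deg C=0: d=2.
A polynomial solution: f(k) = k*(k + 3)/4.
R(k) = B(k−1)·f(k)/C(k) = k*(k + 3)**2/4; s_k = R·t_k = 3*k*(-k - 3)/(2*(k + 1)*(k + 2)).
s_(k+1) − s_k = -6/(k**3 + 6*k**2 + 11*k + 6) = t_k.

Yes. s_k = \frac{3 k \left(- k - 3\right)}{2 \left(k + 1\right) \left(k + 2\right)}.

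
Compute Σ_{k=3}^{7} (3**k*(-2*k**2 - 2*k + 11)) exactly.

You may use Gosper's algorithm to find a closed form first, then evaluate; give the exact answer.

Σ = -288711

r(k) = 3*(2*k**2 + 6*k - 7)/(2*k**2 + 2*k - 11) after simplifying.
Gosper form: A/B · C(k+1)/C(k) with A=3, B=1, C=k**2 + k - 11/2.
Key eq: (3)·f(k+1) = (1)·f(k) + (k**2 + k - 11/2).
From deg A=0, deg B=0, deg C=2: d=2.
Solving with deg f ≤ 2: f(k) = (k**2 - 2*k - 4)/2.
Certificate R = B(k−1)f/C = (k**2 - 2*k - 4)/(2*k**2 + 2*k - 11) gives s_k = 3**k*(-k**2 + 2*k + 4).
s_(k+1) − s_k = 3**k*(-2*k**2 - 2*k + 11) = t_k.
Σ_(k=3)^(7) t_k = s_(8) − s_(3) = -288684 − (27) = -288711.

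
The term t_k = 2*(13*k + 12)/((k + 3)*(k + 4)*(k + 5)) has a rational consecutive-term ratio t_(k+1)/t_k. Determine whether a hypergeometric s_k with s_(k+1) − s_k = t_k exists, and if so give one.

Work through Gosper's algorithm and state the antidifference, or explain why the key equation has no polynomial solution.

Ratio r(k) = (k + 3)*(13*k + 25)/((k + 6)*(13*k + 12)).
Normal form (A,B,C) = (k + 3, k + 6, k + 12/13).
Solve (k + 3)·f(k+1) − (k + 5)·f(k) = k + 12/13.
Bound: deg f ≤ 2.
Solve for f: f(k) = k*(17*k + 15)/104 (degree 2 ≤ 2).
So s_k = (B(k−1)f/C)·t_k = (k*(k + 5)*(17*k + 15)/(8*(13*k + 12)))·t_k = k*(17*k + 15)/(4*(k + 3)*(k + 4)).
Check: Δs_k = 2*(13*k + 12)/(k**3 + 12*k**2 + 47*k + 60). ✓

s_k = k*(17*k + 15)/(4*(k + 3)*(k + 4))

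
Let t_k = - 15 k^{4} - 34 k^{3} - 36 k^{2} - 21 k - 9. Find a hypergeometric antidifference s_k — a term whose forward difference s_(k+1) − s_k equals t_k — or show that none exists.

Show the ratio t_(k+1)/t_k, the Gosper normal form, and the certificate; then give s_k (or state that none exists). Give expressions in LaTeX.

s_k = k \left(- 3 k^{4} - k^{3} - k - 4\right)

Compute t_(k+1)/t_k: get (15*k**4 + 94*k**3 + 228*k**2 + 255*k + 115)/(15*k**4 + 34*k**3 + 36*k**2 + 21*k + 9).
Normal form (A,B,C) = (1, 1, k**4 + 34*k**3/15 + 12*k**2/5 + 7*k/5 + 3/5).
Set up (1)·f(k+1) − (1)·f(k) − (k**4 + 34*k**3/15 + 12*k**2/5 + 7*k/5 + 3/5) = 0.
From deg A=0, deg B=0, deg C=4: d=5.
Solving with deg f ≤ 5: f(k) = k*(3*k**4 + k**3 + k + 4)/15.
So s_k = (B(k−1)f/C)·t_k = (k*(3*k**4 + k**3 + k + 4)/(15*k**4 + 34*k**3 + 36*k**2 + 21*k + 9))·t_k = k*(-3*k**4 - k**3 - k - 4).
Check: Δs_k = -15*k**4 - 34*k**3 - 36*k**2 - 21*k - 9. ✓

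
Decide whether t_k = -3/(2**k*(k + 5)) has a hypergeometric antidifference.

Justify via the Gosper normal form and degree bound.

No; the degree bound rules out any f.

The ratio is (k + 5)/(2*(k + 6)).
A = k/2 + 5/2, B = k + 6, C = 1.
Set up (k/2 + 5/2)·f(k+1) − (k + 5)·f(k) − (1) = 0.
From deg A=1, deg B=1, deg C=0: d=-1.
Negative degree bound (-1): no f exists, t_k not Gosper-summable.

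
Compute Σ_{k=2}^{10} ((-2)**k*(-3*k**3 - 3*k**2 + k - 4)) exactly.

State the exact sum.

t_(k+1)/t_k = 2*(-3*k**3 - 12*k**2 - 14*k - 9)/(3*k**3 + 3*k**2 - k + 4).
A = -2, B = 1, C = k**3 + k**2 - k/3 + 4/3.
f must satisfy (-2)·f(k+1) − (1)·f(k) = k**3 + k**2 - k/3 + 4/3.
Bound: deg f ≤ 3.
A polynomial solution: f(k) = -(k**3 - k**2 - k + 2)/3.
Get s_k = R·t_k = (-2)**k*(k**3 - k**2 - k + 2) with R(k) = B(k−1)f(k)/C(k) = -(k**3 - k**2 - k + 2)/(3*k**3 + 3*k**2 - k + 4).
Verify: (-2)**k*(-3*k**3 - 3*k**2 + k - 4) matches t_k.
Telescoping: Σ = s_(11) − s_(2) = -2459648 − (16) = -2459664.

Σ = -2459664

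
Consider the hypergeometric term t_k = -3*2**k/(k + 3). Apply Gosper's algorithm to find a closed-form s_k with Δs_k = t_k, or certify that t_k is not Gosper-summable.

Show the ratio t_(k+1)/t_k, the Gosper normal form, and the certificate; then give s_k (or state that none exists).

Step 1: r(k) = 2*(k + 3)/(k + 4).
Normal form (A,B,C) = (2*k + 6, k + 4, 1).
Key eq: (2*k + 6)·f(k+1) = (k + 3)·f(k) + (1).
Bound: deg f ≤ -1.
Negative degree bound (-1): no f exists, t_k not Gosper-summable.

none (Gosper's algorithm certifies no s_k)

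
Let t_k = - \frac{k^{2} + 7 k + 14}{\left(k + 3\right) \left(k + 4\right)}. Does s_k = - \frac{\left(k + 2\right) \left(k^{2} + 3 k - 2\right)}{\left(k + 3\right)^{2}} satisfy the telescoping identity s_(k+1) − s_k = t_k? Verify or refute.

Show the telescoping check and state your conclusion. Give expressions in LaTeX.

s_(k+1) = -(k + 3)*(3*k + (k + 1)**2 + 1)/(k + 4)**2
s_(k+1) − s_k = (-k**4 - 14*k**3 - 72*k**2 - 157*k - 118)/(k**4 + 14*k**3 + 73*k**2 + 168*k + 144)
(s_(k+1) − s_k) − t_k = (3*k**2 + 25*k + 50)/(k**4 + 14*k**3 + 73*k**2 + 168*k + 144)

Invalid: residual \frac{3 k^{2} + 25 k + 50}{k^{4} + 14 k^{3} + 73 k^{2} + 168 k + 144} ≠ 0.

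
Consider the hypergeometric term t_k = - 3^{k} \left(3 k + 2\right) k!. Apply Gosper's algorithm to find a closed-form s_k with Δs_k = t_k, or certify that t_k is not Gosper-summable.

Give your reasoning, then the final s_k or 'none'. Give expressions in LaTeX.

Ratio r(k) = 3*(k + 1)*(3*k + 5)/(3*k + 2).
A = 3*k + 3, B = 1, C = k + 2/3.
f must satisfy (3*k + 3)·f(k+1) − (1)·f(k) = k + 2/3.
Degrees (1,0,1) ⇒ d ≤ 0.
Coefficient equations give f(k) = 1/3.
Get s_k = R·t_k = -3**k*factorial(k) with R(k) = B(k−1)f(k)/C(k) = 1/(3*k + 2).
Verify: -3**k*(3*k + 2)*factorial(k) matches t_k.

s_k = - 3^{k} k!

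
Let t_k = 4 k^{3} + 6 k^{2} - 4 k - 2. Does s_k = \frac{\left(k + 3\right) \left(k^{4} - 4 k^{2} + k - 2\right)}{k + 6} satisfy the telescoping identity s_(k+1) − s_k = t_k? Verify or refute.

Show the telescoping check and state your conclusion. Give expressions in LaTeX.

s_(k+1) = (k + 4)*(k + (k + 1)**4 - 4*(k + 1)**2 - 1)/(k + 7)
s_(k+1) − s_k = (4*k**5 + 49*k**4 + 152*k**3 + 90*k**2 - 113*k - 54)/(k**2 + 13*k + 42)
(s_(k+1) − s_k) − t_k = 3*(-3*k**4 - 30*k**3 - 36*k**2 + 27*k + 10)/(k**2 + 13*k + 42)

Invalid: residual \frac{3 \left(- 3 k^{4} - 30 k^{3} - 36 k^{2} + 27 k + 10\right)}{k^{2} + 13 k + 42} ≠ 0.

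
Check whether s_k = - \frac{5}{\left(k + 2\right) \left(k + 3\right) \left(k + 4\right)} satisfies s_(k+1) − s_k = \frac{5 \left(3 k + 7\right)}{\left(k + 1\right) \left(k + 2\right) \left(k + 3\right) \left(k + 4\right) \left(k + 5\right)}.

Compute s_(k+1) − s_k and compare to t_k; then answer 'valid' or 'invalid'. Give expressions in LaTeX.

s_(k+1) = -5/((k + 3)*(k + 4)*(k + 5))
s_(k+1) − s_k = 15/((k + 2)*(k + 3)*(k + 4)*(k + 5))
(s_(k+1) − s_k) − t_k = -20/((k + 1)*(k + 2)*(k + 3)*(k + 4)*(k + 5))

Invalid: residual - \frac{20}{k^{5} + 15 k^{4} + 85 k^{3} + 225 k^{2} + 274 k + 120} ≠ 0.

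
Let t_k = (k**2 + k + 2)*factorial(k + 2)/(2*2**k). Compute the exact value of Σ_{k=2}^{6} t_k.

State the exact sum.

Σ = 17004

Compute t_(k+1)/t_k: get (k + 3)*(k + (k + 1)**2 + 3)/(2*(k**2 + k + 2)).
A = k/2 + 3/2, B = 1, C = k**2 + k + 2.
Key eq: (k/2 + 3/2)·f(k+1) = (1)·f(k) + (k**2 + k + 2).
Degrees (1,0,2) ⇒ d ≤ 1.
Coefficient equations give f(k) = 2*(k - 1).
Get s_k = R·t_k = (k - 1)*factorial(k + 2)/2**k with R(k) = B(k−1)f(k)/C(k) = 2*(k - 1)/(k**2 + k + 2).
Verify: (k**2 + k + 2)*factorial(k + 2)/(2*2**k) matches t_k.
Σ_(k=2)^(6) t_k = s_(7) − s_(2) = 17010 − (6) = 17004.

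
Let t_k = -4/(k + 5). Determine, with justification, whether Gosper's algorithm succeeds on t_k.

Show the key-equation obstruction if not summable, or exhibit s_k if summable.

No; the coefficient equations for f are inconsistent.

Step 1: r(k) = (k + 5)/(k + 6).
Gosper form: A/B · C(k+1)/C(k) with A=k + 5, B=k + 6, C=1.
Set up (k + 5)·f(k+1) − (k + 5)·f(k) − (1) = 0.
Degrees (1,1,0) ⇒ d ≤ 0.
Write f(k) = c0. Then LHS − RHS = -1, requiring -1 = 0: contradictory. No certificate.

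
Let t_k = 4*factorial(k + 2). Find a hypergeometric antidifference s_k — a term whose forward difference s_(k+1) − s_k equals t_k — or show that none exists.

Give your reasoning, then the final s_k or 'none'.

t_(k+1)/t_k = k + 3.
So A=k + 3 and B=1, with C=1.
Solve (k + 3)·f(k+1) − (1)·f(k) = 1.
Degrees (1,0,0) ⇒ d ≤ -1.
deg f ≤ -1 is impossible — no certificate.

none (Gosper's algorithm certifies no s_k)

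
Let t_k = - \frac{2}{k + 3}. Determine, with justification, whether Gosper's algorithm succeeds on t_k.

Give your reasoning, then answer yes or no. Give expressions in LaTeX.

Compute t_(k+1)/t_k: get (k + 3)/(k + 4).
Factor: A=k + 3; B=k + 4; C=1.
Set up (k + 3)·f(k+1) − (k + 3)·f(k) − (1) = 0.
deg f ≤ 0 (via 1,1,0).
Generic f = c0 gives residual -1; -1 = 0 cannot hold, so t_k is not Gosper-summable.

No — t_k has no hypergeometric antidifference.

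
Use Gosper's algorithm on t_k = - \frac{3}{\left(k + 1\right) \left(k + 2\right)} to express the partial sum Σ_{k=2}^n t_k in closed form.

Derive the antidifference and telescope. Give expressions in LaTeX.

Compute t_(k+1)/t_k: get (k + 1)/(k + 3).
A = k + 1, B = k + 3, C = 1.
f must satisfy (k + 1)·f(k+1) − (k + 2)·f(k) = 1.
Degrees (1,1,0) ⇒ d ≤ 1.
Solve for f: f(k) = k (degree 1 ≤ 1).
Get s_k = R·t_k = -3*k/(k + 1) with R(k) = B(k−1)f(k)/C(k) = k*(k + 2).
s_(k+1) − s_k = -3/(k**2 + 3*k + 2) = t_k.
Σ_(k=2)^n t_k = s_(n+1) − s_(2) = (3*(-n - 1)/(n + 2)) − (-2), i.e. (1 - n)/(n + 2).

S(n) = \frac{1 - n}{n + 2}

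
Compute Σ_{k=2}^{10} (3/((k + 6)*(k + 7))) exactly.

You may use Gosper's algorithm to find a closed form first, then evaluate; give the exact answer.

Step 1: r(k) = (k + 6)/(k + 8).
Factor: A=k + 6; B=k + 8; C=1.
f must satisfy (k + 6)·f(k+1) − (k + 7)·f(k) = 1.
deg f ≤ 1 (via 1,1,0).
Coefficient equations give f(k) = k/6.
So s_k = (B(k−1)f/C)·t_k = (k*(k + 7)/6)·t_k = k/(2*(k + 6)).
Δs = 3/(k**2 + 13*k + 42), as required.
Evaluate s at k=11 and k=2: 11/34 and 1/8; difference 27/136.

Σ = 27/136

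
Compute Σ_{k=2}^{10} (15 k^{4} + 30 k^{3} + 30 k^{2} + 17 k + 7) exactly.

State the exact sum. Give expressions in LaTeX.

t_(k+1)/t_k = (15*k**4 + 90*k**3 + 210*k**2 + 227*k + 99)/(15*k**4 + 30*k**3 + 30*k**2 + 17*k + 7).
Take A(k)=1, B(k)=1, C(k)=k**4 + 2*k**3 + 2*k**2 + 17*k/15 + 7/15.
f must satisfy (1)·f(k+1) − (1)·f(k) = k**4 + 2*k**3 + 2*k**2 + 17*k/15 + 7/15.
Bound: deg f ≤ 5.
Solving with deg f ≤ 5: f(k) = k*(3*k**4 + k + 3)/15.
R(k) = B(k−1)·f(k)/C(k) = k*(3*k**4 + k + 3)/(15*k**4 + 30*k**3 + 30*k**2 + 17*k + 7); s_k = R·t_k = k*(3*k**4 + k + 3).
Δs = 15*k**4 + 30*k**3 + 30*k**2 + 17*k + 7, as required.
Evaluate s at k=11 and k=2: 483307 and 106; difference 483201.

Σ = 483201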